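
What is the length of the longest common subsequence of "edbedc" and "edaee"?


LCS of "edbedc" and "edaee"
DP table:
           e    d    a    e    e
      0    0    0    0    0    0
  e   0    1    1    1    1    1
  d   0    1    2    2    2    2
  b   0    1    2    2    2    2
  e   0    1    2    2    3    3
  d   0    1    2    2    3    3
  c   0    1    2    2    3    3
LCS length = dp[6][5] = 3

3


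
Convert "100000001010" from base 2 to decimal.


Input: "100000001010" in base 2
Positional expansion:
  Digit '1' (value 1) x 2^11 = 2048
  Digit '0' (value 0) x 2^10 = 0
  Digit '0' (value 0) x 2^9 = 0
  Digit '0' (value 0) x 2^8 = 0
  Digit '0' (value 0) x 2^7 = 0
  Digit '0' (value 0) x 2^6 = 0
  Digit '0' (value 0) x 2^5 = 0
  Digit '0' (value 0) x 2^4 = 0
  Digit '1' (value 1) x 2^3 = 8
  Digit '0' (value 0) x 2^2 = 0
  Digit '1' (value 1) x 2^1 = 2
  Digit '0' (value 0) x 2^0 = 0
Sum = 2058

2058


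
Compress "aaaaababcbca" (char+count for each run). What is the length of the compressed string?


Input: aaaaababcbca
Runs:
  'a' x 5 => "a5"
  'b' x 1 => "b1"
  'a' x 1 => "a1"
  'b' x 1 => "b1"
  'c' x 1 => "c1"
  'b' x 1 => "b1"
  'c' x 1 => "c1"
  'a' x 1 => "a1"
Compressed: "a5b1a1b1c1b1c1a1"
Compressed length: 16

16


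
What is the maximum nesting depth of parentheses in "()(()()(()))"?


Input: "()(()()(()))"
Tracking depth:
  Position 0 '(': depth becomes 1
  Position 1 ')': depth becomes 0
  Position 2 '(': depth becomes 1
  Position 3 '(': depth becomes 2
  Position 4 ')': depth becomes 1
  Position 5 '(': depth becomes 2
  Position 6 ')': depth becomes 1
  Position 7 '(': depth becomes 2
  Position 8 '(': depth becomes 3
  Position 9 ')': depth becomes 2
  Position 10 ')': depth becomes 1
  Position 11 ')': depth becomes 0
Maximum depth reached: 3

3


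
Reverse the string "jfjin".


Input: jfjin
Reading characters right to left:
  Position 4: 'n'
  Position 3: 'i'
  Position 2: 'j'
  Position 1: 'f'
  Position 0: 'j'
Reversed: nijfj

nijfj


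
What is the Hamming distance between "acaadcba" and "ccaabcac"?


Comparing "acaadcba" and "ccaabcac" position by position:
  Position 0: 'a' vs 'c' => differ
  Position 1: 'c' vs 'c' => same
  Position 2: 'a' vs 'a' => same
  Position 3: 'a' vs 'a' => same
  Position 4: 'd' vs 'b' => differ
  Position 5: 'c' vs 'c' => same
  Position 6: 'b' vs 'a' => differ
  Position 7: 'a' vs 'c' => differ
Total differences (Hamming distance): 4

4


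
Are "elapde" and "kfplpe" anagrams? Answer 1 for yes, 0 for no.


Strings: "elapde", "kfplpe"
Sorted first:  adeelp
Sorted second: efklpp
Differ at position 0: 'a' vs 'e' => not anagrams

0


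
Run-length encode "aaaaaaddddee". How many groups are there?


Input: aaaaaaddddee
Scanning for consecutive runs:
  Group 1: 'a' x 6 (positions 0-5)
  Group 2: 'd' x 4 (positions 6-9)
  Group 3: 'e' x 2 (positions 10-11)
Total groups: 3

3


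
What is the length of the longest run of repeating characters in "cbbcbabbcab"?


Input: "cbbcbabbcab"
Scanning for longest run:
  Position 1 ('b'): new char, reset run to 1
  Position 2 ('b'): continues run of 'b', length=2
  Position 3 ('c'): new char, reset run to 1
  Position 4 ('b'): new char, reset run to 1
  Position 5 ('a'): new char, reset run to 1
  Position 6 ('b'): new char, reset run to 1
  Position 7 ('b'): continues run of 'b', length=2
  Position 8 ('c'): new char, reset run to 1
  Position 9 ('a'): new char, reset run to 1
  Position 10 ('b'): new char, reset run to 1
Longest run: 'b' with length 2

2


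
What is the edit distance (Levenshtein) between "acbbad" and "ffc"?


Computing edit distance: "acbbad" -> "ffc"
DP table:
           f    f    c
      0    1    2    3
  a   1    1    2    3
  c   2    2    2    2
  b   3    3    3    3
  b   4    4    4    4
  a   5    5    5    5
  d   6    6    6    6
Edit distance = dp[6][3] = 6

6


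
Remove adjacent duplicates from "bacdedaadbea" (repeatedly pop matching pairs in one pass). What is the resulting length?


Input: bacdedaadbea
Stack-based adjacent duplicate removal:
  Read 'b': push. Stack: b
  Read 'a': push. Stack: ba
  Read 'c': push. Stack: bac
  Read 'd': push. Stack: bacd
  Read 'e': push. Stack: bacde
  Read 'd': push. Stack: bacded
  Read 'a': push. Stack: bacdeda
  Read 'a': matches stack top 'a' => pop. Stack: bacded
  Read 'd': matches stack top 'd' => pop. Stack: bacde
  Read 'b': push. Stack: bacdeb
  Read 'e': push. Stack: bacdebe
  Read 'a': push. Stack: bacdebea
Final stack: "bacdebea" (length 8)

8


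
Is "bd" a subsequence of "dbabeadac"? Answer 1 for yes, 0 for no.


Check if "bd" is a subsequence of "dbabeadac"
Greedy scan:
  Position 0 ('d'): no match needed
  Position 1 ('b'): matches sub[0] = 'b'
  Position 2 ('a'): no match needed
  Position 3 ('b'): no match needed
  Position 4 ('e'): no match needed
  Position 5 ('a'): no match needed
  Position 6 ('d'): matches sub[1] = 'd'
  Position 7 ('a'): no match needed
  Position 8 ('c'): no match needed
All 2 characters matched => is a subsequence

1


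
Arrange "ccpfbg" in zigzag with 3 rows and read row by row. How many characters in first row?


Zigzag "ccpfbg" into 3 rows:
Placing characters:
  'c' => row 0
  'c' => row 1
  'p' => row 2
  'f' => row 1
  'b' => row 0
  'g' => row 1
Rows:
  Row 0: "cb"
  Row 1: "cfg"
  Row 2: "p"
First row length: 2

2


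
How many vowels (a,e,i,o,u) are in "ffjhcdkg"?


Input: ffjhcdkg
Checking each character:
  'f' at position 0: consonant
  'f' at position 1: consonant
  'j' at position 2: consonant
  'h' at position 3: consonant
  'c' at position 4: consonant
  'd' at position 5: consonant
  'k' at position 6: consonant
  'g' at position 7: consonant
Total vowels: 0

0


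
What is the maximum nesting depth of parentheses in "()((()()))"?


Input: "()((()()))"
Tracking depth:
  Position 0 '(': depth becomes 1
  Position 1 ')': depth becomes 0
  Position 2 '(': depth becomes 1
  Position 3 '(': depth becomes 2
  Position 4 '(': depth becomes 3
  Position 5 ')': depth becomes 2
  Position 6 '(': depth becomes 3
  Position 7 ')': depth becomes 2
  Position 8 ')': depth becomes 1
  Position 9 ')': depth becomes 0
Maximum depth reached: 3

3


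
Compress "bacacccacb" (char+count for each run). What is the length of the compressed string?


Input: bacacccacb
Runs:
  'b' x 1 => "b1"
  'a' x 1 => "a1"
  'c' x 1 => "c1"
  'a' x 1 => "a1"
  'c' x 3 => "c3"
  'a' x 1 => "a1"
  'c' x 1 => "c1"
  'b' x 1 => "b1"
Compressed: "b1a1c1a1c3a1c1b1"
Compressed length: 16

16


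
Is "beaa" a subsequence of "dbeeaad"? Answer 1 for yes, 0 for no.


Check if "beaa" is a subsequence of "dbeeaad"
Greedy scan:
  Position 0 ('d'): no match needed
  Position 1 ('b'): matches sub[0] = 'b'
  Position 2 ('e'): matches sub[1] = 'e'
  Position 3 ('e'): no match needed
  Position 4 ('a'): matches sub[2] = 'a'
  Position 5 ('a'): matches sub[3] = 'a'
  Position 6 ('d'): no match needed
All 4 characters matched => is a subsequence

1


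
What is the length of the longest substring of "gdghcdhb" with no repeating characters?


Input: "gdghcdhb"
Sliding window (track last position of each char):
  Position 0 ('g'): window [0,0] length 1 -- new best
  Position 1 ('d'): window [0,1] length 2 -- new best
  Position 2 ('g'): repeat (last at 0), move window start to 1
  Position 2 ('g'): window [1,2] length 2
  Position 3 ('h'): window [1,3] length 3 -- new best
  Position 4 ('c'): window [1,4] length 4 -- new best
  Position 5 ('d'): repeat (last at 1), move window start to 2
  Position 5 ('d'): window [2,5] length 4
  Position 6 ('h'): repeat (last at 3), move window start to 4
  Position 6 ('h'): window [4,6] length 3
  Position 7 ('b'): window [4,7] length 4
Longest substring with no repeats: "dghc" with length 4

4


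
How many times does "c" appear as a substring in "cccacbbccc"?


Searching for "c" in "cccacbbccc"
Scanning each position:
  Position 0: "c" => MATCH
  Position 1: "c" => MATCH
  Position 2: "c" => MATCH
  Position 3: "a" => no
  Position 4: "c" => MATCH
  Position 5: "b" => no
  Position 6: "b" => no
  Position 7: "c" => MATCH
  Position 8: "c" => MATCH
  Position 9: "c" => MATCH
Total occurrences: 7

7


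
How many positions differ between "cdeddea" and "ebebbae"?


Comparing "cdeddea" and "ebebbae" position by position:
  Position 0: 'c' vs 'e' => DIFFER
  Position 1: 'd' vs 'b' => DIFFER
  Position 2: 'e' vs 'e' => same
  Position 3: 'd' vs 'b' => DIFFER
  Position 4: 'd' vs 'b' => DIFFER
  Position 5: 'e' vs 'a' => DIFFER
  Position 6: 'a' vs 'e' => DIFFER
Positions that differ: 6

6


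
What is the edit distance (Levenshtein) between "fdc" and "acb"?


Computing edit distance: "fdc" -> "acb"
DP table:
           a    c    b
      0    1    2    3
  f   1    1    2    3
  d   2    2    2    3
  c   3    3    2    3
Edit distance = dp[3][3] = 3

3


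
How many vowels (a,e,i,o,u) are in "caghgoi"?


Input: caghgoi
Checking each character:
  'c' at position 0: consonant
  'a' at position 1: vowel (running total: 1)
  'g' at position 2: consonant
  'h' at position 3: consonant
  'g' at position 4: consonant
  'o' at position 5: vowel (running total: 2)
  'i' at position 6: vowel (running total: 3)
Total vowels: 3

3


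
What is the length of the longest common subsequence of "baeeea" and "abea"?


LCS of "baeeea" and "abea"
DP table:
           a    b    e    a
      0    0    0    0    0
  b   0    0    1    1    1
  a   0    1    1    1    2
  e   0    1    1    2    2
  e   0    1    1    2    2
  e   0    1    1    2    2
  a   0    1    1    2    3
LCS length = dp[6][4] = 3

3


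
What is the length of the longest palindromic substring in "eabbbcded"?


Input: "eabbbcded"
Checking substrings for palindromes:
  [2:5] "bbb" (len 3) => palindrome
  [6:9] "ded" (len 3) => palindrome
  [2:4] "bb" (len 2) => palindrome
  [3:5] "bb" (len 2) => palindrome
Longest palindromic substring: "bbb" with length 3

3


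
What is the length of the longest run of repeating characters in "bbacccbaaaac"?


Input: "bbacccbaaaac"
Scanning for longest run:
  Position 1 ('b'): continues run of 'b', length=2
  Position 2 ('a'): new char, reset run to 1
  Position 3 ('c'): new char, reset run to 1
  Position 4 ('c'): continues run of 'c', length=2
  Position 5 ('c'): continues run of 'c', length=3
  Position 6 ('b'): new char, reset run to 1
  Position 7 ('a'): new char, reset run to 1
  Position 8 ('a'): continues run of 'a', length=2
  Position 9 ('a'): continues run of 'a', length=3
  Position 10 ('a'): continues run of 'a', length=4
  Position 11 ('c'): new char, reset run to 1
Longest run: 'a' with length 4

4


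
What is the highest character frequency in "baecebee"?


Input: baecebee
Character counts:
  'a': 1
  'b': 2
  'c': 1
  'e': 4
Maximum frequency: 4

4


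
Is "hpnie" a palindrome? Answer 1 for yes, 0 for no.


Input: hpnie
Reversed: einph
  Compare pos 0 ('h') with pos 4 ('e'): MISMATCH
  Compare pos 1 ('p') with pos 3 ('i'): MISMATCH
Result: not a palindrome

0


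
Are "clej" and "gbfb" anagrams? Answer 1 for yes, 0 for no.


Strings: "clej", "gbfb"
Sorted first:  cejl
Sorted second: bbfg
Differ at position 0: 'c' vs 'b' => not anagrams

0


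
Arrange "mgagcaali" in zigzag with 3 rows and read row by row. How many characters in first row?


Zigzag "mgagcaali" into 3 rows:
Placing characters:
  'm' => row 0
  'g' => row 1
  'a' => row 2
  'g' => row 1
  'c' => row 0
  'a' => row 1
  'a' => row 2
  'l' => row 1
  'i' => row 0
Rows:
  Row 0: "mci"
  Row 1: "ggal"
  Row 2: "aa"
First row length: 3

3


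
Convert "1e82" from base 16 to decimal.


Input: "1e82" in base 16
Positional expansion:
  Digit '1' (value 1) x 16^3 = 4096
  Digit 'e' (value 14) x 16^2 = 3584
  Digit '8' (value 8) x 16^1 = 128
  Digit '2' (value 2) x 16^0 = 2
Sum = 7810

7810


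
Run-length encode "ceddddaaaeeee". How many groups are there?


Input: ceddddaaaeeee
Scanning for consecutive runs:
  Group 1: 'c' x 1 (positions 0-0)
  Group 2: 'e' x 1 (positions 1-1)
  Group 3: 'd' x 4 (positions 2-5)
  Group 4: 'a' x 3 (positions 6-8)
  Group 5: 'e' x 4 (positions 9-12)
Total groups: 5

5


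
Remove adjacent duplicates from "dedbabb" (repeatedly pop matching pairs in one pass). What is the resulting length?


Input: dedbabb
Stack-based adjacent duplicate removal:
  Read 'd': push. Stack: d
  Read 'e': push. Stack: de
  Read 'd': push. Stack: ded
  Read 'b': push. Stack: dedb
  Read 'a': push. Stack: dedba
  Read 'b': push. Stack: dedbab
  Read 'b': matches stack top 'b' => pop. Stack: dedba
Final stack: "dedba" (length 5)

5


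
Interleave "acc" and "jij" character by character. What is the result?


Interleaving "acc" and "jij":
  Position 0: 'a' from first, 'j' from second => "aj"
  Position 1: 'c' from first, 'i' from second => "ci"
  Position 2: 'c' from first, 'j' from second => "cj"
Result: ajcicj

ajcicj


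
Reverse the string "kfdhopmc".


Input: kfdhopmc
Reading characters right to left:
  Position 7: 'c'
  Position 6: 'm'
  Position 5: 'p'
  Position 4: 'o'
  Position 3: 'h'
  Position 2: 'd'
  Position 1: 'f'
  Position 0: 'k'
Reversed: cmpohdfk

cmpohdfk


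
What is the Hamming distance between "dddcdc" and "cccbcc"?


Comparing "dddcdc" and "cccbcc" position by position:
  Position 0: 'd' vs 'c' => differ
  Position 1: 'd' vs 'c' => differ
  Position 2: 'd' vs 'c' => differ
  Position 3: 'c' vs 'b' => differ
  Position 4: 'd' vs 'c' => differ
  Position 5: 'c' vs 'c' => same
Total differences (Hamming distance): 5

5


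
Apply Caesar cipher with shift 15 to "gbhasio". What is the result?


Caesar cipher: shift "gbhasio" by 15
  'g' (pos 6) + 15 = pos 21 = 'v'
  'b' (pos 1) + 15 = pos 16 = 'q'
  'h' (pos 7) + 15 = pos 22 = 'w'
  'a' (pos 0) + 15 = pos 15 = 'p'
  's' (pos 18) + 15 = pos 7 = 'h'
  'i' (pos 8) + 15 = pos 23 = 'x'
  'o' (pos 14) + 15 = pos 3 = 'd'
Result: vqwphxd

vqwphxd


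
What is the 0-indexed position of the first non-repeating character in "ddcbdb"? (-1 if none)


Input: ddcbdb
Character frequencies:
  'b': 2
  'c': 1
  'd': 3
Scanning left to right for freq == 1:
  Position 0 ('d'): freq=3, skip
  Position 1 ('d'): freq=3, skip
  Position 2 ('c'): unique! => answer = 2

2


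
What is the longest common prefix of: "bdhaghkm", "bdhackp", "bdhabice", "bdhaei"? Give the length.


Words: bdhaghkm, bdhackp, bdhabice, bdhaei
  Position 0: all 'b' => match
  Position 1: all 'd' => match
  Position 2: all 'h' => match
  Position 3: all 'a' => match
  Position 4: ('g', 'c', 'b', 'e') => mismatch, stop
LCP = "bdha" (length 4)

4


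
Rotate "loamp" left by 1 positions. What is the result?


Input: "loamp", rotate left by 1
First 1 characters: "l"
Remaining characters: "oamp"
Concatenate remaining + first: "oamp" + "l" = "oampl"

oampl


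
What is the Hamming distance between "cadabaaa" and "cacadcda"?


Comparing "cadabaaa" and "cacadcda" position by position:
  Position 0: 'c' vs 'c' => same
  Position 1: 'a' vs 'a' => same
  Position 2: 'd' vs 'c' => differ
  Position 3: 'a' vs 'a' => same
  Position 4: 'b' vs 'd' => differ
  Position 5: 'a' vs 'c' => differ
  Position 6: 'a' vs 'd' => differ
  Position 7: 'a' vs 'a' => same
Total differences (Hamming distance): 4

4


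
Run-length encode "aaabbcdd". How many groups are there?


Input: aaabbcdd
Scanning for consecutive runs:
  Group 1: 'a' x 3 (positions 0-2)
  Group 2: 'b' x 2 (positions 3-4)
  Group 3: 'c' x 1 (positions 5-5)
  Group 4: 'd' x 2 (positions 6-7)
Total groups: 4

4


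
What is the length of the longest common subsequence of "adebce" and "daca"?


LCS of "adebce" and "daca"
DP table:
           d    a    c    a
      0    0    0    0    0
  a   0    0    1    1    1
  d   0    1    1    1    1
  e   0    1    1    1    1
  b   0    1    1    1    1
  c   0    1    1    2    2
  e   0    1    1    2    2
LCS length = dp[6][4] = 2

2


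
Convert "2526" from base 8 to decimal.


Input: "2526" in base 8
Positional expansion:
  Digit '2' (value 2) x 8^3 = 1024
  Digit '5' (value 5) x 8^2 = 320
  Digit '2' (value 2) x 8^1 = 16
  Digit '6' (value 6) x 8^0 = 6
Sum = 1366

1366


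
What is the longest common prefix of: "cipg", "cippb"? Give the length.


Words: cipg, cippb
  Position 0: all 'c' => match
  Position 1: all 'i' => match
  Position 2: all 'p' => match
  Position 3: ('g', 'p') => mismatch, stop
LCP = "cip" (length 3)

3


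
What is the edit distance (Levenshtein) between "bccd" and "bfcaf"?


Computing edit distance: "bccd" -> "bfcaf"
DP table:
           b    f    c    a    f
      0    1    2    3    4    5
  b   1    0    1    2    3    4
  c   2    1    1    1    2    3
  c   3    2    2    1    2    3
  d   4    3    3    2    2    3
Edit distance = dp[4][5] = 3

3


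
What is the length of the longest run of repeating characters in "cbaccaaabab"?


Input: "cbaccaaabab"
Scanning for longest run:
  Position 1 ('b'): new char, reset run to 1
  Position 2 ('a'): new char, reset run to 1
  Position 3 ('c'): new char, reset run to 1
  Position 4 ('c'): continues run of 'c', length=2
  Position 5 ('a'): new char, reset run to 1
  Position 6 ('a'): continues run of 'a', length=2
  Position 7 ('a'): continues run of 'a', length=3
  Position 8 ('b'): new char, reset run to 1
  Position 9 ('a'): new char, reset run to 1
  Position 10 ('b'): new char, reset run to 1
Longest run: 'a' with length 3

3


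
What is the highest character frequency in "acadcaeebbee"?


Input: acadcaeebbee
Character counts:
  'a': 3
  'b': 2
  'c': 2
  'd': 1
  'e': 4
Maximum frequency: 4

4


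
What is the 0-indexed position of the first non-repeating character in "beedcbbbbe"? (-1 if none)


Input: beedcbbbbe
Character frequencies:
  'b': 5
  'c': 1
  'd': 1
  'e': 3
Scanning left to right for freq == 1:
  Position 0 ('b'): freq=5, skip
  Position 1 ('e'): freq=3, skip
  Position 2 ('e'): freq=3, skip
  Position 3 ('d'): unique! => answer = 3

3


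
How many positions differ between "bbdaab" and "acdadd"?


Comparing "bbdaab" and "acdadd" position by position:
  Position 0: 'b' vs 'a' => DIFFER
  Position 1: 'b' vs 'c' => DIFFER
  Position 2: 'd' vs 'd' => same
  Position 3: 'a' vs 'a' => same
  Position 4: 'a' vs 'd' => DIFFER
  Position 5: 'b' vs 'd' => DIFFER
Positions that differ: 4

4


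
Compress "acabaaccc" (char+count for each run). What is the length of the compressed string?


Input: acabaaccc
Runs:
  'a' x 1 => "a1"
  'c' x 1 => "c1"
  'a' x 1 => "a1"
  'b' x 1 => "b1"
  'a' x 2 => "a2"
  'c' x 3 => "c3"
Compressed: "a1c1a1b1a2c3"
Compressed length: 12

12


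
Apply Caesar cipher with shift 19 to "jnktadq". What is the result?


Caesar cipher: shift "jnktadq" by 19
  'j' (pos 9) + 19 = pos 2 = 'c'
  'n' (pos 13) + 19 = pos 6 = 'g'
  'k' (pos 10) + 19 = pos 3 = 'd'
  't' (pos 19) + 19 = pos 12 = 'm'
  'a' (pos 0) + 19 = pos 19 = 't'
  'd' (pos 3) + 19 = pos 22 = 'w'
  'q' (pos 16) + 19 = pos 9 = 'j'
Result: cgdmtwj

cgdmtwj


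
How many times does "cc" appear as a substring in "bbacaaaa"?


Searching for "cc" in "bbacaaaa"
Scanning each position:
  Position 0: "bb" => no
  Position 1: "ba" => no
  Position 2: "ac" => no
  Position 3: "ca" => no
  Position 4: "aa" => no
  Position 5: "aa" => no
  Position 6: "aa" => no
Total occurrences: 0

0


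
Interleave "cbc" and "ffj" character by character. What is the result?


Interleaving "cbc" and "ffj":
  Position 0: 'c' from first, 'f' from second => "cf"
  Position 1: 'b' from first, 'f' from second => "bf"
  Position 2: 'c' from first, 'j' from second => "cj"
Result: cfbfcj

cfbfcj


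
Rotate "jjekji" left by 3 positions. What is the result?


Input: "jjekji", rotate left by 3
First 3 characters: "jje"
Remaining characters: "kji"
Concatenate remaining + first: "kji" + "jje" = "kjijje"

kjijje


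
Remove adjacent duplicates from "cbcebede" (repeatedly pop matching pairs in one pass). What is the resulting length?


Input: cbcebede
Stack-based adjacent duplicate removal:
  Read 'c': push. Stack: c
  Read 'b': push. Stack: cb
  Read 'c': push. Stack: cbc
  Read 'e': push. Stack: cbce
  Read 'b': push. Stack: cbceb
  Read 'e': push. Stack: cbcebe
  Read 'd': push. Stack: cbcebed
  Read 'e': push. Stack: cbcebede
Final stack: "cbcebede" (length 8)

8


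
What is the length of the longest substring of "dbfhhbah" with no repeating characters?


Input: "dbfhhbah"
Sliding window (track last position of each char):
  Position 0 ('d'): window [0,0] length 1 -- new best
  Position 1 ('b'): window [0,1] length 2 -- new best
  Position 2 ('f'): window [0,2] length 3 -- new best
  Position 3 ('h'): window [0,3] length 4 -- new best
  Position 4 ('h'): repeat (last at 3), move window start to 4
  Position 4 ('h'): window [4,4] length 1
  Position 5 ('b'): window [4,5] length 2
  Position 6 ('a'): window [4,6] length 3
  Position 7 ('h'): repeat (last at 4), move window start to 5
  Position 7 ('h'): window [5,7] length 3
Longest substring with no repeats: "dbfh" with length 4

4


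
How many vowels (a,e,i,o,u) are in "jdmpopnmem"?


Input: jdmpopnmem
Checking each character:
  'j' at position 0: consonant
  'd' at position 1: consonant
  'm' at position 2: consonant
  'p' at position 3: consonant
  'o' at position 4: vowel (running total: 1)
  'p' at position 5: consonant
  'n' at position 6: consonant
  'm' at position 7: consonant
  'e' at position 8: vowel (running total: 2)
  'm' at position 9: consonant
Total vowels: 2

2


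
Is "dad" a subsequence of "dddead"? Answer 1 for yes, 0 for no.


Check if "dad" is a subsequence of "dddead"
Greedy scan:
  Position 0 ('d'): matches sub[0] = 'd'
  Position 1 ('d'): no match needed
  Position 2 ('d'): no match needed
  Position 3 ('e'): no match needed
  Position 4 ('a'): matches sub[1] = 'a'
  Position 5 ('d'): matches sub[2] = 'd'
All 3 characters matched => is a subsequence

1


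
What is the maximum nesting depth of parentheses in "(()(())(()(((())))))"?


Input: "(()(())(()(((())))))"
Tracking depth:
  Position 0 '(': depth becomes 1
  Position 1 '(': depth becomes 2
  Position 2 ')': depth becomes 1
  Position 3 '(': depth becomes 2
  Position 4 '(': depth becomes 3
  Position 5 ')': depth becomes 2
  Position 6 ')': depth becomes 1
  Position 7 '(': depth becomes 2
  Position 8 '(': depth becomes 3
  Position 9 ')': depth becomes 2
  Position 10 '(': depth becomes 3
  Position 11 '(': depth becomes 4
  Position 12 '(': depth becomes 5
  Position 13 '(': depth becomes 6
  Position 14 ')': depth becomes 5
  Position 15 ')': depth becomes 4
  Position 16 ')': depth becomes 3
  Position 17 ')': depth becomes 2
  Position 18 ')': depth becomes 1
  Position 19 ')': depth becomes 0
Maximum depth reached: 6

6


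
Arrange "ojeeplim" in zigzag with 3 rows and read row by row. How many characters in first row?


Zigzag "ojeeplim" into 3 rows:
Placing characters:
  'o' => row 0
  'j' => row 1
  'e' => row 2
  'e' => row 1
  'p' => row 0
  'l' => row 1
  'i' => row 2
  'm' => row 1
Rows:
  Row 0: "op"
  Row 1: "jelm"
  Row 2: "ei"
First row length: 2

2


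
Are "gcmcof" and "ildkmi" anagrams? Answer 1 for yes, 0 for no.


Strings: "gcmcof", "ildkmi"
Sorted first:  ccfgmo
Sorted second: diiklm
Differ at position 0: 'c' vs 'd' => not anagrams

0


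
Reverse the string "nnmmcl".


Input: nnmmcl
Reading characters right to left:
  Position 5: 'l'
  Position 4: 'c'
  Position 3: 'm'
  Position 2: 'm'
  Position 1: 'n'
  Position 0: 'n'
Reversed: lcmmnn

lcmmnn


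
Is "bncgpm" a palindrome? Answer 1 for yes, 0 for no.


Input: bncgpm
Reversed: mpgcnb
  Compare pos 0 ('b') with pos 5 ('m'): MISMATCH
  Compare pos 1 ('n') with pos 4 ('p'): MISMATCH
  Compare pos 2 ('c') with pos 3 ('g'): MISMATCH
Result: not a palindrome

0


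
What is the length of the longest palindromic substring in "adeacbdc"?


Input: "adeacbdc"
Checking substrings for palindromes:
  No multi-char palindromic substrings found
Longest palindromic substring: "a" with length 1

1


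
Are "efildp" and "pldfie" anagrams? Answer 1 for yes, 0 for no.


Strings: "efildp", "pldfie"
Sorted first:  defilp
Sorted second: defilp
Sorted forms match => anagrams

1


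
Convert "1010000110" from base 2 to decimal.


Input: "1010000110" in base 2
Positional expansion:
  Digit '1' (value 1) x 2^9 = 512
  Digit '0' (value 0) x 2^8 = 0
  Digit '1' (value 1) x 2^7 = 128
  Digit '0' (value 0) x 2^6 = 0
  Digit '0' (value 0) x 2^5 = 0
  Digit '0' (value 0) x 2^4 = 0
  Digit '0' (value 0) x 2^3 = 0
  Digit '1' (value 1) x 2^2 = 4
  Digit '1' (value 1) x 2^1 = 2
  Digit '0' (value 0) x 2^0 = 0
Sum = 646

646


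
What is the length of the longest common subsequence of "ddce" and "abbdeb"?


LCS of "ddce" and "abbdeb"
DP table:
           a    b    b    d    e    b
      0    0    0    0    0    0    0
  d   0    0    0    0    1    1    1
  d   0    0    0    0    1    1    1
  c   0    0    0    0    1    1    1
  e   0    0    0    0    1    2    2
LCS length = dp[4][6] = 2

2


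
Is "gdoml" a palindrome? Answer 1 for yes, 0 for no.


Input: gdoml
Reversed: lmodg
  Compare pos 0 ('g') with pos 4 ('l'): MISMATCH
  Compare pos 1 ('d') with pos 3 ('m'): MISMATCH
Result: not a palindrome

0


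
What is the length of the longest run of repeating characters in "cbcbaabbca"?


Input: "cbcbaabbca"
Scanning for longest run:
  Position 1 ('b'): new char, reset run to 1
  Position 2 ('c'): new char, reset run to 1
  Position 3 ('b'): new char, reset run to 1
  Position 4 ('a'): new char, reset run to 1
  Position 5 ('a'): continues run of 'a', length=2
  Position 6 ('b'): new char, reset run to 1
  Position 7 ('b'): continues run of 'b', length=2
  Position 8 ('c'): new char, reset run to 1
  Position 9 ('a'): new char, reset run to 1
Longest run: 'a' with length 2

2


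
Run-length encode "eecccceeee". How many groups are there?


Input: eecccceeee
Scanning for consecutive runs:
  Group 1: 'e' x 2 (positions 0-1)
  Group 2: 'c' x 4 (positions 2-5)
  Group 3: 'e' x 4 (positions 6-9)
Total groups: 3

3


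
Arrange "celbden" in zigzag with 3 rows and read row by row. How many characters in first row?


Zigzag "celbden" into 3 rows:
Placing characters:
  'c' => row 0
  'e' => row 1
  'l' => row 2
  'b' => row 1
  'd' => row 0
  'e' => row 1
  'n' => row 2
Rows:
  Row 0: "cd"
  Row 1: "ebe"
  Row 2: "ln"
First row length: 2

2


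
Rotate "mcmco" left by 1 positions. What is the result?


Input: "mcmco", rotate left by 1
First 1 characters: "m"
Remaining characters: "cmco"
Concatenate remaining + first: "cmco" + "m" = "cmcom"

cmcom


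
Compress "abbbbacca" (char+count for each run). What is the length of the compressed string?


Input: abbbbacca
Runs:
  'a' x 1 => "a1"
  'b' x 4 => "b4"
  'a' x 1 => "a1"
  'c' x 2 => "c2"
  'a' x 1 => "a1"
Compressed: "a1b4a1c2a1"
Compressed length: 10

10


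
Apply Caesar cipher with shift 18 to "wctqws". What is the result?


Caesar cipher: shift "wctqws" by 18
  'w' (pos 22) + 18 = pos 14 = 'o'
  'c' (pos 2) + 18 = pos 20 = 'u'
  't' (pos 19) + 18 = pos 11 = 'l'
  'q' (pos 16) + 18 = pos 8 = 'i'
  'w' (pos 22) + 18 = pos 14 = 'o'
  's' (pos 18) + 18 = pos 10 = 'k'
Result: ouliok

ouliok


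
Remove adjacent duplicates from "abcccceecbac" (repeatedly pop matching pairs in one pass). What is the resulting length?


Input: abcccceecbac
Stack-based adjacent duplicate removal:
  Read 'a': push. Stack: a
  Read 'b': push. Stack: ab
  Read 'c': push. Stack: abc
  Read 'c': matches stack top 'c' => pop. Stack: ab
  Read 'c': push. Stack: abc
  Read 'c': matches stack top 'c' => pop. Stack: ab
  Read 'e': push. Stack: abe
  Read 'e': matches stack top 'e' => pop. Stack: ab
  Read 'c': push. Stack: abc
  Read 'b': push. Stack: abcb
  Read 'a': push. Stack: abcba
  Read 'c': push. Stack: abcbac
Final stack: "abcbac" (length 6)

6


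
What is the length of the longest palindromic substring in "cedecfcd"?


Input: "cedecfcd"
Checking substrings for palindromes:
  [0:5] "cedec" (len 5) => palindrome
  [1:4] "ede" (len 3) => palindrome
  [4:7] "cfc" (len 3) => palindrome
Longest palindromic substring: "cedec" with length 5

5


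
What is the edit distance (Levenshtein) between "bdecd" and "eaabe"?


Computing edit distance: "bdecd" -> "eaabe"
DP table:
           e    a    a    b    e
      0    1    2    3    4    5
  b   1    1    2    3    3    4
  d   2    2    2    3    4    4
  e   3    2    3    3    4    4
  c   4    3    3    4    4    5
  d   5    4    4    4    5    5
Edit distance = dp[5][5] = 5

5


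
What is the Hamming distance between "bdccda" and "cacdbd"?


Comparing "bdccda" and "cacdbd" position by position:
  Position 0: 'b' vs 'c' => differ
  Position 1: 'd' vs 'a' => differ
  Position 2: 'c' vs 'c' => same
  Position 3: 'c' vs 'd' => differ
  Position 4: 'd' vs 'b' => differ
  Position 5: 'a' vs 'd' => differ
Total differences (Hamming distance): 5

5


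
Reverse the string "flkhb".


Input: flkhb
Reading characters right to left:
  Position 4: 'b'
  Position 3: 'h'
  Position 2: 'k'
  Position 1: 'l'
  Position 0: 'f'
Reversed: bhklf

bhklf


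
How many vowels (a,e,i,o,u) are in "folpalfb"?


Input: folpalfb
Checking each character:
  'f' at position 0: consonant
  'o' at position 1: vowel (running total: 1)
  'l' at position 2: consonant
  'p' at position 3: consonant
  'a' at position 4: vowel (running total: 2)
  'l' at position 5: consonant
  'f' at position 6: consonant
  'b' at position 7: consonant
Total vowels: 2

2


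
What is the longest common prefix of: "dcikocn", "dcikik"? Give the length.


Words: dcikocn, dcikik
  Position 0: all 'd' => match
  Position 1: all 'c' => match
  Position 2: all 'i' => match
  Position 3: all 'k' => match
  Position 4: ('o', 'i') => mismatch, stop
LCP = "dcik" (length 4)

4


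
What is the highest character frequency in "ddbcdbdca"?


Input: ddbcdbdca
Character counts:
  'a': 1
  'b': 2
  'c': 2
  'd': 4
Maximum frequency: 4

4


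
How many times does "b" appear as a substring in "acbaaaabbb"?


Searching for "b" in "acbaaaabbb"
Scanning each position:
  Position 0: "a" => no
  Position 1: "c" => no
  Position 2: "b" => MATCH
  Position 3: "a" => no
  Position 4: "a" => no
  Position 5: "a" => no
  Position 6: "a" => no
  Position 7: "b" => MATCH
  Position 8: "b" => MATCH
  Position 9: "b" => MATCH
Total occurrences: 4

4


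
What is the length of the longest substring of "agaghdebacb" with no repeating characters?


Input: "agaghdebacb"
Sliding window (track last position of each char):
  Position 0 ('a'): window [0,0] length 1 -- new best
  Position 1 ('g'): window [0,1] length 2 -- new best
  Position 2 ('a'): repeat (last at 0), move window start to 1
  Position 2 ('a'): window [1,2] length 2
  Position 3 ('g'): repeat (last at 1), move window start to 2
  Position 3 ('g'): window [2,3] length 2
  Position 4 ('h'): window [2,4] length 3 -- new best
  Position 5 ('d'): window [2,5] length 4 -- new best
  Position 6 ('e'): window [2,6] length 5 -- new best
  Position 7 ('b'): window [2,7] length 6 -- new best
  Position 8 ('a'): repeat (last at 2), move window start to 3
  Position 8 ('a'): window [3,8] length 6
  Position 9 ('c'): window [3,9] length 7 -- new best
  Position 10 ('b'): repeat (last at 7), move window start to 8
  Position 10 ('b'): window [8,10] length 3
Longest substring with no repeats: "ghdebac" with length 7

7


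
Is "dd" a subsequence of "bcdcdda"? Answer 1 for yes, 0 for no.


Check if "dd" is a subsequence of "bcdcdda"
Greedy scan:
  Position 0 ('b'): no match needed
  Position 1 ('c'): no match needed
  Position 2 ('d'): matches sub[0] = 'd'
  Position 3 ('c'): no match needed
  Position 4 ('d'): matches sub[1] = 'd'
  Position 5 ('d'): no match needed
  Position 6 ('a'): no match needed
All 2 characters matched => is a subsequence

1


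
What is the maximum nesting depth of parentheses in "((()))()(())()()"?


Input: "((()))()(())()()"
Tracking depth:
  Position 0 '(': depth becomes 1
  Position 1 '(': depth becomes 2
  Position 2 '(': depth becomes 3
  Position 3 ')': depth becomes 2
  Position 4 ')': depth becomes 1
  Position 5 ')': depth becomes 0
  Position 6 '(': depth becomes 1
  Position 7 ')': depth becomes 0
  Position 8 '(': depth becomes 1
  Position 9 '(': depth becomes 2
  Position 10 ')': depth becomes 1
  Position 11 ')': depth becomes 0
  Position 12 '(': depth becomes 1
  Position 13 ')': depth becomes 0
  Position 14 '(': depth becomes 1
  Position 15 ')': depth becomes 0
Maximum depth reached: 3

3


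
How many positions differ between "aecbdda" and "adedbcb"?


Comparing "aecbdda" and "adedbcb" position by position:
  Position 0: 'a' vs 'a' => same
  Position 1: 'e' vs 'd' => DIFFER
  Position 2: 'c' vs 'e' => DIFFER
  Position 3: 'b' vs 'd' => DIFFER
  Position 4: 'd' vs 'b' => DIFFER
  Position 5: 'd' vs 'c' => DIFFER
  Position 6: 'a' vs 'b' => DIFFER
Positions that differ: 6

6


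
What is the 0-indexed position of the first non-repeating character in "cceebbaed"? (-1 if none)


Input: cceebbaed
Character frequencies:
  'a': 1
  'b': 2
  'c': 2
  'd': 1
  'e': 3
Scanning left to right for freq == 1:
  Position 0 ('c'): freq=2, skip
  Position 1 ('c'): freq=2, skip
  Position 2 ('e'): freq=3, skip
  Position 3 ('e'): freq=3, skip
  Position 4 ('b'): freq=2, skip
  Position 5 ('b'): freq=2, skip
  Position 6 ('a'): unique! => answer = 6

6


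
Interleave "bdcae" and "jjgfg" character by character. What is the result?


Interleaving "bdcae" and "jjgfg":
  Position 0: 'b' from first, 'j' from second => "bj"
  Position 1: 'd' from first, 'j' from second => "dj"
  Position 2: 'c' from first, 'g' from second => "cg"
  Position 3: 'a' from first, 'f' from second => "af"
  Position 4: 'e' from first, 'g' from second => "eg"
Result: bjdjcgafeg

bjdjcgafeg


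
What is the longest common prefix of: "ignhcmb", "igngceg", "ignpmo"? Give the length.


Words: ignhcmb, igngceg, ignpmo
  Position 0: all 'i' => match
  Position 1: all 'g' => match
  Position 2: all 'n' => match
  Position 3: ('h', 'g', 'p') => mismatch, stop
LCP = "ign" (length 3)

3


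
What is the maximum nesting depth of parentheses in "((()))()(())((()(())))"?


Input: "((()))()(())((()(())))"
Tracking depth:
  Position 0 '(': depth becomes 1
  Position 1 '(': depth becomes 2
  Position 2 '(': depth becomes 3
  Position 3 ')': depth becomes 2
  Position 4 ')': depth becomes 1
  Position 5 ')': depth becomes 0
  Position 6 '(': depth becomes 1
  Position 7 ')': depth becomes 0
  Position 8 '(': depth becomes 1
  Position 9 '(': depth becomes 2
  Position 10 ')': depth becomes 1
  Position 11 ')': depth becomes 0
  Position 12 '(': depth becomes 1
  Position 13 '(': depth becomes 2
  Position 14 '(': depth becomes 3
  Position 15 ')': depth becomes 2
  Position 16 '(': depth becomes 3
  Position 17 '(': depth becomes 4
  Position 18 ')': depth becomes 3
  Position 19 ')': depth becomes 2
  Position 20 ')': depth becomes 1
  Position 21 ')': depth becomes 0
Maximum depth reached: 4

4


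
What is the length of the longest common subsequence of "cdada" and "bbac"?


LCS of "cdada" and "bbac"
DP table:
           b    b    a    c
      0    0    0    0    0
  c   0    0    0    0    1
  d   0    0    0    0    1
  a   0    0    0    1    1
  d   0    0    0    1    1
  a   0    0    0    1    1
LCS length = dp[5][4] = 1

1


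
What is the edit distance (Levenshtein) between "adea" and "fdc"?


Computing edit distance: "adea" -> "fdc"
DP table:
           f    d    c
      0    1    2    3
  a   1    1    2    3
  d   2    2    1    2
  e   3    3    2    2
  a   4    4    3    3
Edit distance = dp[4][3] = 3

3


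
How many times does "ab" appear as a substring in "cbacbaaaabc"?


Searching for "ab" in "cbacbaaaabc"
Scanning each position:
  Position 0: "cb" => no
  Position 1: "ba" => no
  Position 2: "ac" => no
  Position 3: "cb" => no
  Position 4: "ba" => no
  Position 5: "aa" => no
  Position 6: "aa" => no
  Position 7: "aa" => no
  Position 8: "ab" => MATCH
  Position 9: "bc" => no
Total occurrences: 1

1


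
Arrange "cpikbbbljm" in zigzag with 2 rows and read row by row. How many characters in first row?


Zigzag "cpikbbbljm" into 2 rows:
Placing characters:
  'c' => row 0
  'p' => row 1
  'i' => row 0
  'k' => row 1
  'b' => row 0
  'b' => row 1
  'b' => row 0
  'l' => row 1
  'j' => row 0
  'm' => row 1
Rows:
  Row 0: "cibbj"
  Row 1: "pkblm"
First row length: 5

5


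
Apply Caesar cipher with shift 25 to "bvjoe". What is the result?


Caesar cipher: shift "bvjoe" by 25
  'b' (pos 1) + 25 = pos 0 = 'a'
  'v' (pos 21) + 25 = pos 20 = 'u'
  'j' (pos 9) + 25 = pos 8 = 'i'
  'o' (pos 14) + 25 = pos 13 = 'n'
  'e' (pos 4) + 25 = pos 3 = 'd'
Result: auind

auind


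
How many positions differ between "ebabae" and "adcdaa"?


Comparing "ebabae" and "adcdaa" position by position:
  Position 0: 'e' vs 'a' => DIFFER
  Position 1: 'b' vs 'd' => DIFFER
  Position 2: 'a' vs 'c' => DIFFER
  Position 3: 'b' vs 'd' => DIFFER
  Position 4: 'a' vs 'a' => same
  Position 5: 'e' vs 'a' => DIFFER
Positions that differ: 5

5


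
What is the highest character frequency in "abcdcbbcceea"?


Input: abcdcbbcceea
Character counts:
  'a': 2
  'b': 3
  'c': 4
  'd': 1
  'e': 2
Maximum frequency: 4

4


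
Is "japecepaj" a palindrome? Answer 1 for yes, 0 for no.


Input: japecepaj
Reversed: japecepaj
  Compare pos 0 ('j') with pos 8 ('j'): match
  Compare pos 1 ('a') with pos 7 ('a'): match
  Compare pos 2 ('p') with pos 6 ('p'): match
  Compare pos 3 ('e') with pos 5 ('e'): match
Result: palindrome

1


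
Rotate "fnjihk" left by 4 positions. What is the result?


Input: "fnjihk", rotate left by 4
First 4 characters: "fnji"
Remaining characters: "hk"
Concatenate remaining + first: "hk" + "fnji" = "hkfnji"

hkfnji


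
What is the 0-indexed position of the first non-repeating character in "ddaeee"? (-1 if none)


Input: ddaeee
Character frequencies:
  'a': 1
  'd': 2
  'e': 3
Scanning left to right for freq == 1:
  Position 0 ('d'): freq=2, skip
  Position 1 ('d'): freq=2, skip
  Position 2 ('a'): unique! => answer = 2

2


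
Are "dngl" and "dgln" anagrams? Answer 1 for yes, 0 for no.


Strings: "dngl", "dgln"
Sorted first:  dgln
Sorted second: dgln
Sorted forms match => anagrams

1


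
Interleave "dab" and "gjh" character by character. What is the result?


Interleaving "dab" and "gjh":
  Position 0: 'd' from first, 'g' from second => "dg"
  Position 1: 'a' from first, 'j' from second => "aj"
  Position 2: 'b' from first, 'h' from second => "bh"
Result: dgajbh

dgajbh


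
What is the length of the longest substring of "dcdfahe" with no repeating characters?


Input: "dcdfahe"
Sliding window (track last position of each char):
  Position 0 ('d'): window [0,0] length 1 -- new best
  Position 1 ('c'): window [0,1] length 2 -- new best
  Position 2 ('d'): repeat (last at 0), move window start to 1
  Position 2 ('d'): window [1,2] length 2
  Position 3 ('f'): window [1,3] length 3 -- new best
  Position 4 ('a'): window [1,4] length 4 -- new best
  Position 5 ('h'): window [1,5] length 5 -- new best
  Position 6 ('e'): window [1,6] length 6 -- new best
Longest substring with no repeats: "cdfahe" with length 6

6


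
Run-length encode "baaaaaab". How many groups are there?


Input: baaaaaab
Scanning for consecutive runs:
  Group 1: 'b' x 1 (positions 0-0)
  Group 2: 'a' x 6 (positions 1-6)
  Group 3: 'b' x 1 (positions 7-7)
Total groups: 3

3


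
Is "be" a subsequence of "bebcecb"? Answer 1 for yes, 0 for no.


Check if "be" is a subsequence of "bebcecb"
Greedy scan:
  Position 0 ('b'): matches sub[0] = 'b'
  Position 1 ('e'): matches sub[1] = 'e'
  Position 2 ('b'): no match needed
  Position 3 ('c'): no match needed
  Position 4 ('e'): no match needed
  Position 5 ('c'): no match needed
  Position 6 ('b'): no match needed
All 2 characters matched => is a subsequence

1
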